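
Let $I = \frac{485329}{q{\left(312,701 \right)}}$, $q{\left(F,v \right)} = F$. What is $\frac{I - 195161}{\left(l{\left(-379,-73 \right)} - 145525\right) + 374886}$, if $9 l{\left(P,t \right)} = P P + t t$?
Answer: $- \frac{13939593}{17705752} \approx -0.78729$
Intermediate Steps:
$l{\left(P,t \right)} = \frac{P^{2}}{9} + \frac{t^{2}}{9}$ ($l{\left(P,t \right)} = \frac{P P + t t}{9} = \frac{P^{2} + t^{2}}{9} = \frac{P^{2}}{9} + \frac{t^{2}}{9}$)
$I = \frac{37333}{24}$ ($I = \frac{485329}{312} = 485329 \cdot \frac{1}{312} = \frac{37333}{24} \approx 1555.5$)
$\frac{I - 195161}{\left(l{\left(-379,-73 \right)} - 145525\right) + 374886} = \frac{\frac{37333}{24} - 195161}{\left(\left(\frac{\left(-379\right)^{2}}{9} + \frac{\left(-73\right)^{2}}{9}\right) - 145525\right) + 374886} = - \frac{4646531}{24 \left(\left(\left(\frac{1}{9} \cdot 143641 + \frac{1}{9} \cdot 5329\right) - 145525\right) + 374886\right)} = - \frac{4646531}{24 \left(\left(\left(\frac{143641}{9} + \frac{5329}{9}\right) - 145525\right) + 374886\right)} = - \frac{4646531}{24 \left(\left(\frac{148970}{9} - 145525\right) + 374886\right)} = - \frac{4646531}{24 \left(- \frac{1160755}{9} + 374886\right)} = - \frac{4646531}{24 \cdot \frac{2213219}{9}} = \left(- \frac{4646531}{24}\right) \frac{9}{2213219} = - \frac{13939593}{17705752}$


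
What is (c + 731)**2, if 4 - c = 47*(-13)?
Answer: 1811716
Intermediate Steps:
c = 615 (c = 4 - 47*(-13) = 4 - 1*(-611) = 4 + 611 = 615)
(c + 731)**2 = (615 + 731)**2 = 1346**2 = 1811716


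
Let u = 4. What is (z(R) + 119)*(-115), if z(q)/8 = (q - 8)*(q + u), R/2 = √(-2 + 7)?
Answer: -2645 + 7360*√5 ≈ 13812.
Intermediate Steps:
R = 2*√5 (R = 2*√(-2 + 7) = 2*√5 ≈ 4.4721)
z(q) = 8*(-8 + q)*(4 + q) (z(q) = 8*((q - 8)*(q + 4)) = 8*((-8 + q)*(4 + q)) = 8*(-8 + q)*(4 + q))
(z(R) + 119)*(-115) = ((-256 - 64*√5 + 8*(2*√5)²) + 119)*(-115) = ((-256 - 64*√5 + 8*20) + 119)*(-115) = ((-256 - 64*√5 + 160) + 119)*(-115) = ((-96 - 64*√5) + 119)*(-115) = (23 - 64*√5)*(-115) = -2645 + 7360*√5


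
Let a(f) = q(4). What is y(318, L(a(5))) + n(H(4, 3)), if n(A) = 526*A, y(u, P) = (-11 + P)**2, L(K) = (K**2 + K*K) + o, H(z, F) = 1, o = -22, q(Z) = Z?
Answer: 527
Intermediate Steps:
a(f) = 4
L(K) = -22 + 2*K**2 (L(K) = (K**2 + K*K) - 22 = (K**2 + K**2) - 22 = 2*K**2 - 22 = -22 + 2*K**2)
y(318, L(a(5))) + n(H(4, 3)) = (-11 + (-22 + 2*4**2))**2 + 526*1 = (-11 + (-22 + 2*16))**2 + 526 = (-11 + (-22 + 32))**2 + 526 = (-11 + 10)**2 + 526 = (-1)**2 + 526 = 1 + 526 = 527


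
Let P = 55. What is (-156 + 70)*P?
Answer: -4730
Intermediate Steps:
(-156 + 70)*P = (-156 + 70)*55 = -86*55 = -4730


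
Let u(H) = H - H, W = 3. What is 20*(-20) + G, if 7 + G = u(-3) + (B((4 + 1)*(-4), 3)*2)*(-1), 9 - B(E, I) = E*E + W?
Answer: 381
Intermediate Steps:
B(E, I) = 6 - E² (B(E, I) = 9 - (E*E + 3) = 9 - (E² + 3) = 9 - (3 + E²) = 9 + (-3 - E²) = 6 - E²)
u(H) = 0
G = 781 (G = -7 + (0 + ((6 - ((4 + 1)*(-4))²)*2)*(-1)) = -7 + (0 + ((6 - (5*(-4))²)*2)*(-1)) = -7 + (0 + ((6 - 1*(-20)²)*2)*(-1)) = -7 + (0 + ((6 - 1*400)*2)*(-1)) = -7 + (0 + ((6 - 400)*2)*(-1)) = -7 + (0 - 394*2*(-1)) = -7 + (0 - 788*(-1)) = -7 + (0 + 788) = -7 + 788 = 781)
20*(-20) + G = 20*(-20) + 781 = -400 + 781 = 381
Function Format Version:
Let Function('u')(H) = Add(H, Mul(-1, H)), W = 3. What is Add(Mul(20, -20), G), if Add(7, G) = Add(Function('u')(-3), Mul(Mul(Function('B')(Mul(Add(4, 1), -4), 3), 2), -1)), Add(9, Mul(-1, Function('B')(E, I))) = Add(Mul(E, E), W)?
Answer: 381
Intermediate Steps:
Function('B')(E, I) = Add(6, Mul(-1, Pow(E, 2))) (Function('B')(E, I) = Add(9, Mul(-1, Add(Mul(E, E), 3))) = Add(9, Mul(-1, Add(Pow(E, 2), 3))) = Add(9, Mul(-1, Add(3, Pow(E, 2)))) = Add(9, Add(-3, Mul(-1, Pow(E, 2)))) = Add(6, Mul(-1, Pow(E, 2))))
Function('u')(H) = 0
G = 781 (G = Add(-7, Add(0, Mul(Mul(Add(6, Mul(-1, Pow(Mul(Add(4, 1), -4), 2))), 2), -1))) = Add(-7, Add(0, Mul(Mul(Add(6, Mul(-1, Pow(Mul(5, -4), 2))), 2), -1))) = Add(-7, Add(0, Mul(Mul(Add(6, Mul(-1, Pow(-20, 2))), 2), -1))) = Add(-7, Add(0, Mul(Mul(Add(6, Mul(-1, 400)), 2), -1))) = Add(-7, Add(0, Mul(Mul(Add(6, -400), 2), -1))) = Add(-7, Add(0, Mul(Mul(-394, 2), -1))) = Add(-7, Add(0, Mul(-788, -1))) = Add(-7, Add(0, 788)) = Add(-7, 788) = 781)
Add(Mul(20, -20), G) = Add(Mul(20, -20), 781) = Add(-400, 781) = 381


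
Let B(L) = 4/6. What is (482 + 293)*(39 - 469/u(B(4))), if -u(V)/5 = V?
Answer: 278535/2 ≈ 1.3927e+5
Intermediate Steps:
B(L) = ⅔ (B(L) = 4*(⅙) = ⅔)
u(V) = -5*V
(482 + 293)*(39 - 469/u(B(4))) = (482 + 293)*(39 - 469/((-5*⅔))) = 775*(39 - 469/(-10/3)) = 775*(39 - 469*(-3/10)) = 775*(39 + 1407/10) = 775*(1797/10) = 278535/2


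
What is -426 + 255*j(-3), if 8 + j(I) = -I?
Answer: -1701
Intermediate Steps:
j(I) = -8 - I
-426 + 255*j(-3) = -426 + 255*(-8 - 1*(-3)) = -426 + 255*(-8 + 3) = -426 + 255*(-5) = -426 - 1275 = -1701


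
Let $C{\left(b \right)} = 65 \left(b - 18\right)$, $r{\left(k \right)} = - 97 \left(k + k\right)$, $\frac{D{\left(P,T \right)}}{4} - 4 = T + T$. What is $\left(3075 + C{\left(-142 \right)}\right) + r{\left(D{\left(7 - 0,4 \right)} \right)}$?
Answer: $-16637$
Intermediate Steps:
$D{\left(P,T \right)} = 16 + 8 T$ ($D{\left(P,T \right)} = 16 + 4 \left(T + T\right) = 16 + 4 \cdot 2 T = 16 + 8 T$)
$r{\left(k \right)} = - 194 k$ ($r{\left(k \right)} = - 97 \cdot 2 k = - 194 k$)
$C{\left(b \right)} = -1170 + 65 b$ ($C{\left(b \right)} = 65 \left(-18 + b\right) = -1170 + 65 b$)
$\left(3075 + C{\left(-142 \right)}\right) + r{\left(D{\left(7 - 0,4 \right)} \right)} = \left(3075 + \left(-1170 + 65 \left(-142\right)\right)\right) - 194 \left(16 + 8 \cdot 4\right) = \left(3075 - 10400\right) - 194 \left(16 + 32\right) = \left(3075 - 10400\right) - 9312 = -7325 - 9312 = -16637$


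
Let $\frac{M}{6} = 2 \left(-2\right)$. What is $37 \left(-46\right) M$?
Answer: $40848$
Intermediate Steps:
$M = -24$ ($M = 6 \cdot 2 \left(-2\right) = 6 \left(-4\right) = -24$)
$37 \left(-46\right) M = 37 \left(-46\right) \left(-24\right) = \left(-1702\right) \left(-24\right) = 40848$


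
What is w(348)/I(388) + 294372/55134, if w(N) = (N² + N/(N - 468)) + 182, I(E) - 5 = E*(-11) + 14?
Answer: -3020019893/130146870 ≈ -23.205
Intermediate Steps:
I(E) = 19 - 11*E (I(E) = 5 + (E*(-11) + 14) = 5 + (-11*E + 14) = 5 + (14 - 11*E) = 19 - 11*E)
w(N) = 182 + N² + N/(-468 + N) (w(N) = (N² + N/(-468 + N)) + 182 = 182 + N² + N/(-468 + N))
w(348)/I(388) + 294372/55134 = ((-85176 + 348³ - 468*348² + 183*348)/(-468 + 348))/(19 - 11*388) + 294372/55134 = ((-85176 + 42144192 - 468*121104 + 63684)/(-120))/(19 - 4268) + 294372*(1/55134) = -(-85176 + 42144192 - 56676672 + 63684)/120/(-4249) + 16354/3063 = -1/120*(-14553972)*(-1/4249) + 16354/3063 = (1212831/10)*(-1/4249) + 16354/3063 = -1212831/42490 + 16354/3063 = -3020019893/130146870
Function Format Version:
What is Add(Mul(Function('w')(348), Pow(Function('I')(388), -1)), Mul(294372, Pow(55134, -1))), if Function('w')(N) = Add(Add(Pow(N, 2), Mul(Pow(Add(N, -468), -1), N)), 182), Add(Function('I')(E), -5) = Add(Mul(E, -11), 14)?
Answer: Rational(-3020019893, 130146870) ≈ -23.205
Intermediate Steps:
Function('I')(E) = Add(19, Mul(-11, E)) (Function('I')(E) = Add(5, Add(Mul(E, -11), 14)) = Add(5, Add(Mul(-11, E), 14)) = Add(5, Add(14, Mul(-11, E))) = Add(19, Mul(-11, E)))
Function('w')(N) = Add(182, Pow(N, 2), Mul(N, Pow(Add(-468, N), -1))) (Function('w')(N) = Add(Add(Pow(N, 2), Mul(Pow(Add(-468, N), -1), N)), 182) = Add(Add(Pow(N, 2), Mul(N, Pow(Add(-468, N), -1))), 182) = Add(182, Pow(N, 2), Mul(N, Pow(Add(-468, N), -1))))
Add(Mul(Function('w')(348), Pow(Function('I')(388), -1)), Mul(294372, Pow(55134, -1))) = Add(Mul(Mul(Pow(Add(-468, 348), -1), Add(-85176, Pow(348, 3), Mul(-468, Pow(348, 2)), Mul(183, 348))), Pow(Add(19, Mul(-11, 388)), -1)), Mul(294372, Pow(55134, -1))) = Add(Mul(Mul(Pow(-120, -1), Add(-85176, 42144192, Mul(-468, 121104), 63684)), Pow(Add(19, -4268), -1)), Mul(294372, Rational(1, 55134))) = Add(Mul(Mul(Rational(-1, 120), Add(-85176, 42144192, -56676672, 63684)), Pow(-4249, -1)), Rational(16354, 3063)) = Add(Mul(Mul(Rational(-1, 120), -14553972), Rational(-1, 4249)), Rational(16354, 3063)) = Add(Mul(Rational(1212831, 10), Rational(-1, 4249)), Rational(16354, 3063)) = Add(Rational(-1212831, 42490), Rational(16354, 3063)) = Rational(-3020019893, 130146870)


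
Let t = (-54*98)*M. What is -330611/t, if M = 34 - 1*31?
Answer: 330611/15876 ≈ 20.825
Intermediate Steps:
M = 3 (M = 34 - 31 = 3)
t = -15876 (t = -54*98*3 = -5292*3 = -15876)
-330611/t = -330611/(-15876) = -330611*(-1/15876) = 330611/15876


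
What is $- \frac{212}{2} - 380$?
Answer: $-486$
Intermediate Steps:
$- \frac{212}{2} - 380 = \left(-212\right) \frac{1}{2} - 380 = -106 - 380 = -486$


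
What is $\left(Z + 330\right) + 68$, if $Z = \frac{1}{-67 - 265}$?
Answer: $\frac{132135}{332} \approx 398.0$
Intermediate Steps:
$Z = - \frac{1}{332}$ ($Z = \frac{1}{-332} = - \frac{1}{332} \approx -0.003012$)
$\left(Z + 330\right) + 68 = \left(- \frac{1}{332} + 330\right) + 68 = \frac{109559}{332} + 68 = \frac{132135}{332}$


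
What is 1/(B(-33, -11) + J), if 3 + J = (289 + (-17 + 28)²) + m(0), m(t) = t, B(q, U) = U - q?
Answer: 1/429 ≈ 0.0023310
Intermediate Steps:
J = 407 (J = -3 + ((289 + (-17 + 28)²) + 0) = -3 + ((289 + 11²) + 0) = -3 + ((289 + 121) + 0) = -3 + (410 + 0) = -3 + 410 = 407)
1/(B(-33, -11) + J) = 1/((-11 - 1*(-33)) + 407) = 1/((-11 + 33) + 407) = 1/(22 + 407) = 1/429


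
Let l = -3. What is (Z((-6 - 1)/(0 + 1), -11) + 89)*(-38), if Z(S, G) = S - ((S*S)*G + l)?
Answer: -23712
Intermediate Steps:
Z(S, G) = 3 + S - G*S² (Z(S, G) = S - ((S*S)*G - 3) = S - (S²*G - 3) = S - (G*S² - 3) = S - (-3 + G*S²) = S + (3 - G*S²) = 3 + S - G*S²)
(Z((-6 - 1)/(0 + 1), -11) + 89)*(-38) = ((3 + (-6 - 1)/(0 + 1) - 1*(-11)*((-6 - 1)/(0 + 1))²) + 89)*(-38) = ((3 - 7/1 - 1*(-11)*(-7/1)²) + 89)*(-38) = ((3 - 7*1 - 1*(-11)*(-7*1)²) + 89)*(-38) = ((3 - 7 - 1*(-11)*(-7)²) + 89)*(-38) = ((3 - 7 - 1*(-11)*49) + 89)*(-38) = ((3 - 7 + 539) + 89)*(-38) = (535 + 89)*(-38) = 624*(-38) = -23712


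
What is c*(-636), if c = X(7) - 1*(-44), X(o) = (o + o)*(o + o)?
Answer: -152640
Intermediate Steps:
X(o) = 4*o**2 (X(o) = (2*o)*(2*o) = 4*o**2)
c = 240 (c = 4*7**2 - 1*(-44) = 4*49 + 44 = 196 + 44 = 240)
c*(-636) = 240*(-636) = -152640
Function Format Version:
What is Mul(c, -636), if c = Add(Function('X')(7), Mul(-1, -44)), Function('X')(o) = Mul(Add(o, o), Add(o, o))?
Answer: -152640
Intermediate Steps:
Function('X')(o) = Mul(4, Pow(o, 2)) (Function('X')(o) = Mul(Mul(2, o), Mul(2, o)) = Mul(4, Pow(o, 2)))
c = 240 (c = Add(Mul(4, Pow(7, 2)), Mul(-1, -44)) = Add(Mul(4, 49), 44) = Add(196, 44) = 240)
Mul(c, -636) = Mul(240, -636) = -152640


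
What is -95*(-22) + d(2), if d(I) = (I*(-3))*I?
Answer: 2078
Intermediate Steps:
d(I) = -3*I² (d(I) = (-3*I)*I = -3*I²)
-95*(-22) + d(2) = -95*(-22) - 3*2² = 2090 - 3*4 = 2090 - 12 = 2078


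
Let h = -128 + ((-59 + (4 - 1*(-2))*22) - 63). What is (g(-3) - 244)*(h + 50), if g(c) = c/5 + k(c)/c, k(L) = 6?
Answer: 83844/5 ≈ 16769.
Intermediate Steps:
g(c) = 6/c + c/5 (g(c) = c/5 + 6/c = 6/c + c/5)
h = -118 (h = -128 + ((-59 + (4 + 2)*22) - 63) = -128 + ((-59 + 6*22) - 63) = -128 + ((-59 + 132) - 63) = -128 + (73 - 63) = -128 + 10 = -118)
(g(-3) - 244)*(h + 50) = ((6/(-3) + (⅕)*(-3)) - 244)*(-118 + 50) = ((6*(-⅓) - ⅗) - 244)*(-68) = ((-2 - ⅗) - 244)*(-68) = (-13/5 - 244)*(-68) = -1233/5*(-68) = 83844/5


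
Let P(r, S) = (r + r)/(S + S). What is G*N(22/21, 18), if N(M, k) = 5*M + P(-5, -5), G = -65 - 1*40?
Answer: -655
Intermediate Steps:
G = -105 (G = -65 - 40 = -105)
P(r, S) = r/S (P(r, S) = (2*r)/((2*S)) = (2*r)*(1/(2*S)) = r/S)
N(M, k) = 1 + 5*M (N(M, k) = 5*M - 5/(-5) = 5*M - 5*(-⅕) = 5*M + 1 = 1 + 5*M)
G*N(22/21, 18) = -105*(1 + 5*(22/21)) = -105*(1 + 110/21) = -105*131/21 = -655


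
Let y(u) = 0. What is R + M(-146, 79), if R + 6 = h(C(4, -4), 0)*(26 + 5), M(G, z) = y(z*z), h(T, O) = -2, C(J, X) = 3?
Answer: -68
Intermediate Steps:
M(G, z) = 0
R = -68 (R = -6 - 2*(26 + 5) = -6 - 2*31 = -6 - 62 = -68)
R + M(-146, 79) = -68 + 0 = -68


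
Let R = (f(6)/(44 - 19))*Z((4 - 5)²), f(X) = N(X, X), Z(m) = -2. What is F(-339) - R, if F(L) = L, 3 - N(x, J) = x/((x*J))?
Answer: -25408/75 ≈ -338.77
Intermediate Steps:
N(x, J) = 3 - 1/J (N(x, J) = 3 - x/(x*J) = 3 - x/(J*x) = 3 - x*1/(J*x) = 3 - 1/J)
f(X) = 3 - 1/X
R = -17/75 (R = ((3 - 1/6)/(44 - 19))*(-2) = ((3 - 1*⅙)/25)*(-2) = ((3 - ⅙)*(1/25))*(-2) = ((17/6)*(1/25))*(-2) = (17/150)*(-2) = -17/75 ≈ -0.22667)
F(-339) - R = -339 - 1*(-17/75) = -339 + 17/75 = -25408/75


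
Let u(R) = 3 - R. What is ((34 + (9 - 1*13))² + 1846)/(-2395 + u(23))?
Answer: -2746/2415 ≈ -1.1371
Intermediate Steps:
((34 + (9 - 1*13))² + 1846)/(-2395 + u(23)) = ((34 + (9 - 1*13))² + 1846)/(-2395 + (3 - 1*23)) = ((34 + (9 - 13))² + 1846)/(-2395 + (3 - 23)) = ((34 - 4)² + 1846)/(-2395 - 20) = (30² + 1846)/(-2415) = (900 + 1846)*(-1/2415) = 2746*(-1/2415) = -2746/2415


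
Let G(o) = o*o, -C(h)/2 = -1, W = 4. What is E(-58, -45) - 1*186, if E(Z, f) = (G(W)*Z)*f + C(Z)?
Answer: 41576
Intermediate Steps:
C(h) = 2 (C(h) = -2*(-1) = 2)
G(o) = o²
E(Z, f) = 2 + 16*Z*f (E(Z, f) = (4²*Z)*f + 2 = (16*Z)*f + 2 = 16*Z*f + 2 = 2 + 16*Z*f)
E(-58, -45) - 1*186 = (2 + 16*(-58)*(-45)) - 1*186 = (2 + 41760) - 186 = 41762 - 186 = 41576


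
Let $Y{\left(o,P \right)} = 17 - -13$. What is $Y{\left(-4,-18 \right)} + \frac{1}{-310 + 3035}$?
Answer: $\frac{81751}{2725} \approx 30.0$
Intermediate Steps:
$Y{\left(o,P \right)} = 30$ ($Y{\left(o,P \right)} = 17 + 13 = 30$)
$Y{\left(-4,-18 \right)} + \frac{1}{-310 + 3035} = 30 + \frac{1}{-310 + 3035} = 30 + \frac{1}{2725} = \frac{81751}{2725}$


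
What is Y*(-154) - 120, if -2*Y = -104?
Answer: -8128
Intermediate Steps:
Y = 52 (Y = -½*(-104) = 52)
Y*(-154) - 120 = 52*(-154) - 120 = -8008 - 120 = -8128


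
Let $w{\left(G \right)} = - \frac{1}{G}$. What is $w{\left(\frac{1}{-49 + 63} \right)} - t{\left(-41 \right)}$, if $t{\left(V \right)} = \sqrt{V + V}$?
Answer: $-14 - i \sqrt{82} \approx -14.0 - 9.0554 i$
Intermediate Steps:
$t{\left(V \right)} = \sqrt{2} \sqrt{V}$ ($t{\left(V \right)} = \sqrt{2 V} = \sqrt{2} \sqrt{V}$)
$w{\left(\frac{1}{-49 + 63} \right)} - t{\left(-41 \right)} = - \frac{1}{\frac{1}{-49 + 63}} - \sqrt{2} \sqrt{-41} = - \frac{1}{\frac{1}{14}} - \sqrt{2} i \sqrt{41} = - \frac{1}{\frac{1}{14}} - i \sqrt{82} = \left(-1\right) 14 - i \sqrt{82} = -14 - i \sqrt{82}$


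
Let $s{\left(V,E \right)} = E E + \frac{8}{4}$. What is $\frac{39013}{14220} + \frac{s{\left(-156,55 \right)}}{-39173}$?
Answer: $\frac{1485212309}{557040060} \approx 2.6663$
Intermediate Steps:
$s{\left(V,E \right)} = 2 + E^{2}$ ($s{\left(V,E \right)} = E^{2} + 8 \cdot \frac{1}{4} = E^{2} + 2 = 2 + E^{2}$)
$\frac{39013}{14220} + \frac{s{\left(-156,55 \right)}}{-39173} = \frac{39013}{14220} + \frac{2 + 55^{2}}{-39173} = 39013 \cdot \frac{1}{14220} + \left(2 + 3025\right) \left(- \frac{1}{39173}\right) = \frac{39013}{14220} + 3027 \left(- \frac{1}{39173}\right) = \frac{39013}{14220} - \frac{3027}{39173} = \frac{1485212309}{557040060}$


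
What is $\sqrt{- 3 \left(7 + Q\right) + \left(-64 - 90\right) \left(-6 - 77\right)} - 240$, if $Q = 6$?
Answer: $-240 + \sqrt{12743} \approx -127.12$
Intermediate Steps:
$\sqrt{- 3 \left(7 + Q\right) + \left(-64 - 90\right) \left(-6 - 77\right)} - 240 = \sqrt{- 3 \left(7 + 6\right) + \left(-64 - 90\right) \left(-6 - 77\right)} - 240 = \sqrt{\left(-3\right) 13 - -12782} - 240 = \sqrt{-39 + 12782} - 240 = \sqrt{12743} - 240 = -240 + \sqrt{12743}$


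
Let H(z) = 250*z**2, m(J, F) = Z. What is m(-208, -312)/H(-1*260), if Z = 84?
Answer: 21/4225000 ≈ 4.9704e-6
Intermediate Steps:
m(J, F) = 84
m(-208, -312)/H(-1*260) = 84/((250*(-1*260)**2)) = 84/((250*(-260)**2)) = 84/((250*67600)) = 84/16900000 = 84*(1/16900000) = 21/4225000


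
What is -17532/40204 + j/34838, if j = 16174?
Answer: 4934960/175078369 ≈ 0.028187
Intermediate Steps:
-17532/40204 + j/34838 = -17532/40204 + 16174/34838 = -17532*1/40204 + 16174*(1/34838) = -4383/10051 + 8087/17419 = 4934960/175078369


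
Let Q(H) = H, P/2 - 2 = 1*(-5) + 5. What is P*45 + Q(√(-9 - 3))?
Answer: 180 + 2*I*√3 ≈ 180.0 + 3.4641*I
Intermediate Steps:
P = 4 (P = 4 + 2*(1*(-5) + 5) = 4 + 2*(-5 + 5) = 4 + 2*0 = 4 + 0 = 4)
P*45 + Q(√(-9 - 3)) = 4*45 + √(-9 - 3) = 180 + √(-12) = 180 + 2*I*√3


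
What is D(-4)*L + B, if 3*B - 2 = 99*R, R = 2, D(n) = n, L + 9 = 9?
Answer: 200/3 ≈ 66.667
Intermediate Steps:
L = 0 (L = -9 + 9 = 0)
B = 200/3 (B = 2/3 + (99*2)/3 = 2/3 + (1/3)*198 = 2/3 + 66 = 200/3 ≈ 66.667)
D(-4)*L + B = -4*0 + 200/3 = 0 + 200/3 = 200/3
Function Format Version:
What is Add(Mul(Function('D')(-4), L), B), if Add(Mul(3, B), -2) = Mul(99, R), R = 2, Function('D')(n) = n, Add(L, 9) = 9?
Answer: Rational(200, 3) ≈ 66.667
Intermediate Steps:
L = 0 (L = Add(-9, 9) = 0)
B = Rational(200, 3) (B = Add(Rational(2, 3), Mul(Rational(1, 3), Mul(99, 2))) = Add(Rational(2, 3), Mul(Rational(1, 3), 198)) = Add(Rational(2, 3), 66) = Rational(200, 3) ≈ 66.667)
Add(Mul(Function('D')(-4), L), B) = Add(Mul(-4, 0), Rational(200, 3)) = Add(0, Rational(200, 3)) = Rational(200, 3)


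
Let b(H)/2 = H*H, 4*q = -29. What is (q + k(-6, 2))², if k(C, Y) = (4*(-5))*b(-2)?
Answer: 447561/16 ≈ 27973.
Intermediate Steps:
q = -29/4 (q = (¼)*(-29) = -29/4 ≈ -7.2500)
b(H) = 2*H² (b(H) = 2*(H*H) = 2*H²)
k(C, Y) = -160 (k(C, Y) = (4*(-5))*(2*(-2)²) = -40*4 = -20*8 = -160)
(q + k(-6, 2))² = (-29/4 - 160)² = (-669/4)² = 447561/16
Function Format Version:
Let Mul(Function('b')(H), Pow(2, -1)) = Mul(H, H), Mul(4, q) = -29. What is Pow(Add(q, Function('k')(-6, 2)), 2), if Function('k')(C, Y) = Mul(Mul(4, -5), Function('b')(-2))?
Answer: Rational(447561, 16) ≈ 27973.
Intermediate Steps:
q = Rational(-29, 4) (q = Mul(Rational(1, 4), -29) = Rational(-29, 4) ≈ -7.2500)
Function('b')(H) = Mul(2, Pow(H, 2)) (Function('b')(H) = Mul(2, Mul(H, H)) = Mul(2, Pow(H, 2)))
Function('k')(C, Y) = -160 (Function('k')(C, Y) = Mul(Mul(4, -5), Mul(2, Pow(-2, 2))) = Mul(-20, Mul(2, 4)) = Mul(-20, 8) = -160)
Pow(Add(q, Function('k')(-6, 2)), 2) = Pow(Add(Rational(-29, 4), -160), 2) = Pow(Rational(-669, 4), 2) = Rational(447561, 16)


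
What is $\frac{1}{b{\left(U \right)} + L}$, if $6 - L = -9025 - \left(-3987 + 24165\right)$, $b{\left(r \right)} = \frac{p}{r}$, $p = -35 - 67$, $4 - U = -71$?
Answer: $\frac{25}{730191} \approx 3.4238 \cdot 10^{-5}$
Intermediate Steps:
$U = 75$ ($U = 4 - -71 = 4 + 71 = 75$)
$p = -102$ ($p = -35 - 67 = -102$)
$b{\left(r \right)} = - \frac{102}{r}$
$L = 29209$ ($L = 6 - \left(-9025 - \left(-3987 + 24165\right)\right) = 6 - \left(-9025 - 20178\right) = 6 - -29203 = 6 + 29203 = 29209$)
$\frac{1}{b{\left(U \right)} + L} = \frac{1}{- \frac{102}{75} + 29209} = \frac{1}{\left(-102\right) \frac{1}{75} + 29209} = \frac{1}{- \frac{34}{25} + 29209} = \frac{1}{\frac{730191}{25}} = \frac{25}{730191}$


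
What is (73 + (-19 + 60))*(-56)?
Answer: -6384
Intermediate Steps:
(73 + (-19 + 60))*(-56) = (73 + 41)*(-56) = 114*(-56) = -6384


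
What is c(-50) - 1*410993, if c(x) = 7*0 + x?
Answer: -411043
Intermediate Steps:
c(x) = x (c(x) = 0 + x = x)
c(-50) - 1*410993 = -50 - 1*410993 = -50 - 410993 = -411043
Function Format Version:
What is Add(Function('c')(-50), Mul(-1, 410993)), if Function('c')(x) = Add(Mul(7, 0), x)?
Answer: -411043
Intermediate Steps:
Function('c')(x) = x (Function('c')(x) = Add(0, x) = x)
Add(Function('c')(-50), Mul(-1, 410993)) = Add(-50, Mul(-1, 410993)) = Add(-50, -410993) = -411043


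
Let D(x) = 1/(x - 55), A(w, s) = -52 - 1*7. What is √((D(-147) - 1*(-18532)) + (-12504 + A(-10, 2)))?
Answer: √243558874/202 ≈ 77.259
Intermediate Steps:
A(w, s) = -59 (A(w, s) = -52 - 7 = -59)
D(x) = 1/(-55 + x)
√((D(-147) - 1*(-18532)) + (-12504 + A(-10, 2))) = √((1/(-55 - 147) - 1*(-18532)) + (-12504 - 59)) = √((1/(-202) + 18532) - 12563) = √((-1/202 + 18532) - 12563) = √(3743463/202 - 12563) = √(1205737/202) = √243558874/202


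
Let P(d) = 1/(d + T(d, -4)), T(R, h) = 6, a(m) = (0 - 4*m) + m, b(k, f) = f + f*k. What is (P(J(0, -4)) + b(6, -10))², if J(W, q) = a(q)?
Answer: 1585081/324 ≈ 4892.2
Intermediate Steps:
a(m) = -3*m (a(m) = -4*m + m = -3*m)
J(W, q) = -3*q
P(d) = 1/(6 + d) (P(d) = 1/(d + 6) = 1/(6 + d))
(P(J(0, -4)) + b(6, -10))² = (1/(6 - 3*(-4)) - 10*(1 + 6))² = (1/(6 + 12) - 10*7)² = (1/18 - 70)² = (-1259/18)² = 1585081/324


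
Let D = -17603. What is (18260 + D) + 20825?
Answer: 21482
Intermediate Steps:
(18260 + D) + 20825 = (18260 - 17603) + 20825 = 657 + 20825 = 21482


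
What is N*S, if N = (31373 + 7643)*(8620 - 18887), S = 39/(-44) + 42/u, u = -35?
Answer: 45966241962/55 ≈ 8.3575e+8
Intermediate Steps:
S = -459/220 (S = 39/(-44) + 42/(-35) = 39*(-1/44) + 42*(-1/35) = -39/44 - 6/5 = -459/220 ≈ -2.0864)
N = -400577272 (N = 39016*(-10267) = -400577272)
N*S = -400577272*(-459/220) = 45966241962/55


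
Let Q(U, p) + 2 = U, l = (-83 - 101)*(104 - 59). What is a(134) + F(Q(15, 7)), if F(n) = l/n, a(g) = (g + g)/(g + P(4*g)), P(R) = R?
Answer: -41374/65 ≈ -636.52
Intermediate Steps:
l = -8280 (l = -184*45 = -8280)
Q(U, p) = -2 + U
a(g) = ⅖ (a(g) = (g + g)/(g + 4*g) = (2*g)/((5*g)) = (2*g)*(1/(5*g)) = ⅖)
F(n) = -8280/n
a(134) + F(Q(15, 7)) = ⅖ - 8280/(-2 + 15) = ⅖ - 8280/13 = -41374/65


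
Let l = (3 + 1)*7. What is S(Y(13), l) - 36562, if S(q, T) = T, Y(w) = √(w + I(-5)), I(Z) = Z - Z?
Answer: -36534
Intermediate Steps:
I(Z) = 0
l = 28 (l = 4*7 = 28)
Y(w) = √w (Y(w) = √(w + 0) = √w)
S(Y(13), l) - 36562 = 28 - 36562 = -36534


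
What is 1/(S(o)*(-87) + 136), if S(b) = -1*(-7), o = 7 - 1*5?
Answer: -1/473 ≈ -0.0021142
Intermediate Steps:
o = 2 (o = 7 - 5 = 2)
S(b) = 7
1/(S(o)*(-87) + 136) = 1/(7*(-87) + 136) = 1/(-609 + 136) = 1/(-473) = -1/473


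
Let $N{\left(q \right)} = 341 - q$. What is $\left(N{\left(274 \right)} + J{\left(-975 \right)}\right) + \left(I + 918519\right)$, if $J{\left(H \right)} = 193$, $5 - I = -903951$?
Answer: $1822735$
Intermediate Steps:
$I = 903956$ ($I = 5 - -903951 = 5 + 903951 = 903956$)
$\left(N{\left(274 \right)} + J{\left(-975 \right)}\right) + \left(I + 918519\right) = \left(\left(341 - 274\right) + 193\right) + \left(903956 + 918519\right) = \left(\left(341 - 274\right) + 193\right) + 1822475 = \left(67 + 193\right) + 1822475 = 260 + 1822475 = 1822735$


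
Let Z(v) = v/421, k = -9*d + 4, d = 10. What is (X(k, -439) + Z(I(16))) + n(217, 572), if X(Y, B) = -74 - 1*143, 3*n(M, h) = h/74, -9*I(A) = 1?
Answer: -30060700/140193 ≈ -214.42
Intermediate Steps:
I(A) = -⅑ (I(A) = -⅑*1 = -⅑)
k = -86 (k = -9*10 + 4 = -90 + 4 = -86)
n(M, h) = h/222 (n(M, h) = (h/74)/3 = h/222)
X(Y, B) = -217 (X(Y, B) = -74 - 143 = -217)
Z(v) = v/421 (Z(v) = v*(1/421) = v/421)
(X(k, -439) + Z(I(16))) + n(217, 572) = (-217 + (1/421)*(-⅑)) + (1/222)*572 = (-217 - 1/3789) + 286/111 = -822214/3789 + 286/111 = -30060700/140193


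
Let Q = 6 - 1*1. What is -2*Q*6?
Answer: -60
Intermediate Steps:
Q = 5 (Q = 6 - 1 = 5)
-2*Q*6 = -2*5*6 = -10*6 = -60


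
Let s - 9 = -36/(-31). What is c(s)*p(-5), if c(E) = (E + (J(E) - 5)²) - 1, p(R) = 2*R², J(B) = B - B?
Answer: 52950/31 ≈ 1708.1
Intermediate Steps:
s = 315/31 (s = 9 - 36/(-31) = 9 - 36*(-1/31) = 9 + 36/31 = 315/31 ≈ 10.161)
J(B) = 0
c(E) = 24 + E (c(E) = (E + (0 - 5)²) - 1 = (E + (-5)²) - 1 = (E + 25) - 1 = (25 + E) - 1 = 24 + E)
c(s)*p(-5) = (24 + 315/31)*(2*(-5)²) = 1059*(2*25)/31 = (1059/31)*50 = 52950/31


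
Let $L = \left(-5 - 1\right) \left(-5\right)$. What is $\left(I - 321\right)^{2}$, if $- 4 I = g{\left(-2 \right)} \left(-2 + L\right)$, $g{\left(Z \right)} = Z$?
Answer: $94249$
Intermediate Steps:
$L = 30$ ($L = \left(-6\right) \left(-5\right) = 30$)
$I = 14$ ($I = - \frac{\left(-2\right) \left(-2 + 30\right)}{4} = - \frac{\left(-2\right) 28}{4} = \left(- \frac{1}{4}\right) \left(-56\right) = 14$)
$\left(I - 321\right)^{2} = \left(14 - 321\right)^{2} = \left(-307\right)^{2} = 94249$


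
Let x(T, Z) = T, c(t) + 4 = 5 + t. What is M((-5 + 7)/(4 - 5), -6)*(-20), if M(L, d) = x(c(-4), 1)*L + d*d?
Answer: -840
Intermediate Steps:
c(t) = 1 + t (c(t) = -4 + (5 + t) = 1 + t)
M(L, d) = d² - 3*L (M(L, d) = (1 - 4)*L + d*d = -3*L + d² = d² - 3*L)
M((-5 + 7)/(4 - 5), -6)*(-20) = ((-6)² - 3*(-5 + 7)/(4 - 5))*(-20) = (36 - 6/(-1))*(-20) = (36 - 6*(-1))*(-20) = (36 - 3*(-2))*(-20) = (36 + 6)*(-20) = 42*(-20) = -840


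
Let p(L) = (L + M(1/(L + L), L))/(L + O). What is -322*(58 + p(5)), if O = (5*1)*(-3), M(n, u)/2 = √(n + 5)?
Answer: -18515 + 161*√510/25 ≈ -18370.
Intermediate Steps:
M(n, u) = 2*√(5 + n) (M(n, u) = 2*√(n + 5) = 2*√(5 + n))
O = -15 (O = 5*(-3) = -15)
p(L) = (L + 2*√(5 + 1/(2*L)))/(-15 + L) (p(L) = (L + 2*√(5 + 1/(L + L)))/(L - 15) = (L + 2*√(5 + 1/(2*L)))/(-15 + L))
-322*(58 + p(5)) = -322*(58 + (5 + √(20 + 2/5))/(-15 + 5)) = -322*(58 + (5 + √(20 + 2*(⅕)))/(-10)) = -322*(58 - (5 + √(20 + ⅖))/10) = -322*(58 - (5 + √(102/5))/10) = -322*(58 - (5 + √510/5)/10) = -322*(58 + (-½ - √510/50)) = -322*(115/2 - √510/50) = -18515 + 161*√510/25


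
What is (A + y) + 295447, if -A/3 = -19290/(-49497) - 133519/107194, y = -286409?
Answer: 15989091836311/1768593806 ≈ 9040.6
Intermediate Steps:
A = 4541017683/1768593806 (A = -3*(-19290/(-49497) - 133519/107194) = -3*(-19290*(-1/49497) - 133519*1/107194) = -3*(6430/16499 - 133519/107194) = -3*(-1513672561/1768593806) = 4541017683/1768593806 ≈ 2.5676)
(A + y) + 295447 = (4541017683/1768593806 - 286409) + 295447 = -506536642364971/1768593806 + 295447 = 15989091836311/1768593806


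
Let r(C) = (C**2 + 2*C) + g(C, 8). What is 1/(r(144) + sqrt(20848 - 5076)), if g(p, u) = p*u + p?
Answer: 5580/124541657 - sqrt(3943)/249083314 ≈ 4.4552e-5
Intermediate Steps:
g(p, u) = p + p*u
r(C) = C**2 + 11*C (r(C) = (C**2 + 2*C) + C*(1 + 8) = (C**2 + 2*C) + C*9 = (C**2 + 2*C) + 9*C = C**2 + 11*C)
1/(r(144) + sqrt(20848 - 5076)) = 1/(144*(11 + 144) + sqrt(20848 - 5076)) = 1/(144*155 + sqrt(15772)) = 1/(22320 + 2*sqrt(3943))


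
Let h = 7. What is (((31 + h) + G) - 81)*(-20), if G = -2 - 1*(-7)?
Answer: 760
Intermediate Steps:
G = 5 (G = -2 + 7 = 5)
(((31 + h) + G) - 81)*(-20) = (((31 + 7) + 5) - 81)*(-20) = ((38 + 5) - 81)*(-20) = (43 - 81)*(-20) = -38*(-20) = 760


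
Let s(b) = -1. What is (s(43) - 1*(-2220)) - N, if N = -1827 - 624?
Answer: 4670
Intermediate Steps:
N = -2451
(s(43) - 1*(-2220)) - N = (-1 - 1*(-2220)) - 1*(-2451) = (-1 + 2220) + 2451 = 2219 + 2451 = 4670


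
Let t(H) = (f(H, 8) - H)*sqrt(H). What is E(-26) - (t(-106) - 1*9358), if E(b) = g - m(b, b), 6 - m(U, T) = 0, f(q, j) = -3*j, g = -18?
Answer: 9334 - 82*I*sqrt(106) ≈ 9334.0 - 844.24*I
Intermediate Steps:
m(U, T) = 6 (m(U, T) = 6 - 1*0 = 6 + 0 = 6)
t(H) = sqrt(H)*(-24 - H) (t(H) = (-3*8 - H)*sqrt(H) = (-24 - H)*sqrt(H) = sqrt(H)*(-24 - H))
E(b) = -24 (E(b) = -18 - 1*6 = -18 - 6 = -24)
E(-26) - (t(-106) - 1*9358) = -24 - (sqrt(-106)*(-24 - 1*(-106)) - 1*9358) = -24 - ((I*sqrt(106))*(-24 + 106) - 9358) = -24 - ((I*sqrt(106))*82 - 9358) = -24 - (82*I*sqrt(106) - 9358) = -24 - (-9358 + 82*I*sqrt(106)) = -24 + (9358 - 82*I*sqrt(106)) = 9334 - 82*I*sqrt(106)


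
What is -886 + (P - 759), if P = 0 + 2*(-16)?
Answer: -1677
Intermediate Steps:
P = -32 (P = 0 - 32 = -32)
-886 + (P - 759) = -886 + (-32 - 759) = -886 - 791 = -1677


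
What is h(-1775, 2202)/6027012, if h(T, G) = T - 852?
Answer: -2627/6027012 ≈ -0.00043587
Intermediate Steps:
h(T, G) = -852 + T
h(-1775, 2202)/6027012 = (-852 - 1775)/6027012 = -2627*1/6027012 = -2627/6027012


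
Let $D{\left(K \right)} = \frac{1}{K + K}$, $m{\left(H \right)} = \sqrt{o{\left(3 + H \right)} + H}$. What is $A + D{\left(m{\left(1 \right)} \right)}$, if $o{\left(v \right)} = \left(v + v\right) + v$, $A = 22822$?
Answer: $22822 + \frac{\sqrt{13}}{26} \approx 22822.0$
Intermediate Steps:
$o{\left(v \right)} = 3 v$ ($o{\left(v \right)} = 2 v + v = 3 v$)
$m{\left(H \right)} = \sqrt{9 + 4 H}$ ($m{\left(H \right)} = \sqrt{3 \left(3 + H\right) + H} = \sqrt{\left(9 + 3 H\right) + H} = \sqrt{9 + 4 H}$)
$D{\left(K \right)} = \frac{1}{2 K}$
$A + D{\left(m{\left(1 \right)} \right)} = 22822 + \frac{1}{2 \sqrt{9 + 4 \cdot 1}} = 22822 + \frac{1}{2 \sqrt{9 + 4}} = 22822 + \frac{1}{2 \sqrt{13}} = 22822 + \frac{\frac{1}{13} \sqrt{13}}{2} = 22822 + \frac{\sqrt{13}}{26}$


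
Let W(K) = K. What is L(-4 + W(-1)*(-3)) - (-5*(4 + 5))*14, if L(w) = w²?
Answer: 631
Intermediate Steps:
L(-4 + W(-1)*(-3)) - (-5*(4 + 5))*14 = (-4 - 1*(-3))² - (-5*(4 + 5))*14 = (-4 + 3)² - (-5*9)*14 = (-1)² - (-45)*14 = 1 - 1*(-630) = 1 + 630 = 631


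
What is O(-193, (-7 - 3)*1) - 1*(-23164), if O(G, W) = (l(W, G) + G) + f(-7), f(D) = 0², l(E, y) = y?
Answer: 22778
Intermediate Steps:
f(D) = 0
O(G, W) = 2*G (O(G, W) = (G + G) + 0 = 2*G + 0 = 2*G)
O(-193, (-7 - 3)*1) - 1*(-23164) = 2*(-193) - 1*(-23164) = -386 + 23164 = 22778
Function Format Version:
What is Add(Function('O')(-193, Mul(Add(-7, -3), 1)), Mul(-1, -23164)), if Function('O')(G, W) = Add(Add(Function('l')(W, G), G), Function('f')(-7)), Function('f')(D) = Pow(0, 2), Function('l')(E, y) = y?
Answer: 22778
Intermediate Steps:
Function('f')(D) = 0
Function('O')(G, W) = Mul(2, G) (Function('O')(G, W) = Add(Add(G, G), 0) = Add(Mul(2, G), 0) = Mul(2, G))
Add(Function('O')(-193, Mul(Add(-7, -3), 1)), Mul(-1, -23164)) = Add(Mul(2, -193), Mul(-1, -23164)) = Add(-386, 23164) = 22778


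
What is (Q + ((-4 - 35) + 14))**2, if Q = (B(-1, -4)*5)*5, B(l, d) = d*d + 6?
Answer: 275625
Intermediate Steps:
B(l, d) = 6 + d**2 (B(l, d) = d**2 + 6 = 6 + d**2)
Q = 550 (Q = ((6 + (-4)**2)*5)*5 = ((6 + 16)*5)*5 = (22*5)*5 = 110*5 = 550)
(Q + ((-4 - 35) + 14))**2 = (550 + ((-4 - 35) + 14))**2 = (550 + (-39 + 14))**2 = (550 - 25)**2 = 525**2 = 275625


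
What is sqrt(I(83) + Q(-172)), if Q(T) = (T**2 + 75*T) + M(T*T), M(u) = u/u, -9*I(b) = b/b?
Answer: 2*sqrt(37541)/3 ≈ 129.17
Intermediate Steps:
I(b) = -1/9 (I(b) = -b/(9*b) = -1/9*1 = -1/9)
M(u) = 1
Q(T) = 1 + T**2 + 75*T (Q(T) = (T**2 + 75*T) + 1 = 1 + T**2 + 75*T)
sqrt(I(83) + Q(-172)) = sqrt(-1/9 + (1 + (-172)**2 + 75*(-172))) = sqrt(-1/9 + (1 + 29584 - 12900)) = sqrt(-1/9 + 16685) = sqrt(150164/9) = 2*sqrt(37541)/3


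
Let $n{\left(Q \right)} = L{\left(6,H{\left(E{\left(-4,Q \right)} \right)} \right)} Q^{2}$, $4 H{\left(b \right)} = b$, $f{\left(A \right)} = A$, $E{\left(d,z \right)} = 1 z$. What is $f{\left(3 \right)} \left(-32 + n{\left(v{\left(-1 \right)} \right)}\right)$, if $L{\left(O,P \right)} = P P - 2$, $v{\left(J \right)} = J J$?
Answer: $- \frac{1629}{16} \approx -101.81$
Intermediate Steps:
$E{\left(d,z \right)} = z$
$H{\left(b \right)} = \frac{b}{4}$
$v{\left(J \right)} = J^{2}$
$L{\left(O,P \right)} = -2 + P^{2}$ ($L{\left(O,P \right)} = P^{2} - 2 = -2 + P^{2}$)
$n{\left(Q \right)} = Q^{2} \left(-2 + \frac{Q^{2}}{16}\right)$ ($n{\left(Q \right)} = \left(-2 + \left(\frac{Q}{4}\right)^{2}\right) Q^{2} = \left(-2 + \frac{Q^{2}}{16}\right) Q^{2} = Q^{2} \left(-2 + \frac{Q^{2}}{16}\right)$)
$f{\left(3 \right)} \left(-32 + n{\left(v{\left(-1 \right)} \right)}\right) = 3 \left(-32 + \frac{\left(\left(-1\right)^{2}\right)^{2} \left(-32 + \left(\left(-1\right)^{2}\right)^{2}\right)}{16}\right) = 3 \left(-32 + \frac{1^{2} \left(-32 + 1^{2}\right)}{16}\right) = 3 \left(-32 + \frac{1}{16} \cdot 1 \left(-32 + 1\right)\right) = 3 \left(-32 + \frac{1}{16} \cdot 1 \left(-31\right)\right) = 3 \left(-32 - \frac{31}{16}\right) = 3 \left(- \frac{543}{16}\right) = - \frac{1629}{16}$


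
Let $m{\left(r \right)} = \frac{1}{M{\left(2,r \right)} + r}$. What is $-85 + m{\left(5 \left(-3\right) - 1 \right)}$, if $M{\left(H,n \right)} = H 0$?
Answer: $- \frac{1361}{16} \approx -85.063$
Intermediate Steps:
$M{\left(H,n \right)} = 0$
$m{\left(r \right)} = \frac{1}{r}$ ($m{\left(r \right)} = \frac{1}{0 + r} = \frac{1}{r}$)
$-85 + m{\left(5 \left(-3\right) - 1 \right)} = -85 + \frac{1}{5 \left(-3\right) - 1} = -85 + \frac{1}{-15 - 1} = -85 + \frac{1}{-16} = -85 - \frac{1}{16} = - \frac{1361}{16}$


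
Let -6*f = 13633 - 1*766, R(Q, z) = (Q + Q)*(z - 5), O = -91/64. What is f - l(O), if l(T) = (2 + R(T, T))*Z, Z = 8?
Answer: -590489/256 ≈ -2306.6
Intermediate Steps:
O = -91/64 (O = -91*1/64 = -91/64 ≈ -1.4219)
R(Q, z) = 2*Q*(-5 + z) (R(Q, z) = (2*Q)*(-5 + z) = 2*Q*(-5 + z))
l(T) = 16 + 16*T*(-5 + T) (l(T) = (2 + 2*T*(-5 + T))*8 = 16 + 16*T*(-5 + T))
f = -4289/2 (f = -(13633 - 1*766)/6 = -(13633 - 766)/6 = -⅙*12867 = -4289/2 ≈ -2144.5)
f - l(O) = -4289/2 - (16 + 16*(-91/64)*(-5 - 91/64)) = -4289/2 - (16 + 16*(-91/64)*(-411/64)) = -4289/2 - (16 + 37401/256) = -4289/2 - 1*41497/256 = -4289/2 - 41497/256 = -590489/256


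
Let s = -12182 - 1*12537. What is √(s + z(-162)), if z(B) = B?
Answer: I*√24881 ≈ 157.74*I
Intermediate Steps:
s = -24719 (s = -12182 - 12537 = -24719)
√(s + z(-162)) = √(-24719 - 162) = √(-24881) = I*√24881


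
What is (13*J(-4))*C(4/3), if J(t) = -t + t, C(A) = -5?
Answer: 0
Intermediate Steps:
J(t) = 0
(13*J(-4))*C(4/3) = (13*0)*(-5) = 0*(-5) = 0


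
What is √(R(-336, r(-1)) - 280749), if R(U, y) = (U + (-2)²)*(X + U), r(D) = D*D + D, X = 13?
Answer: I*√173513 ≈ 416.55*I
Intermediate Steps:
r(D) = D + D² (r(D) = D² + D = D + D²)
R(U, y) = (4 + U)*(13 + U) (R(U, y) = (U + (-2)²)*(13 + U) = (U + 4)*(13 + U) = (4 + U)*(13 + U))
√(R(-336, r(-1)) - 280749) = √((52 + (-336)² + 17*(-336)) - 280749) = √((52 + 112896 - 5712) - 280749) = √(107236 - 280749) = √(-173513) = I*√173513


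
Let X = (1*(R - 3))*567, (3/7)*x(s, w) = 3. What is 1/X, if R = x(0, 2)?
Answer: 1/2268 ≈ 0.00044092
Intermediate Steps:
x(s, w) = 7 (x(s, w) = (7/3)*3 = 7)
R = 7
X = 2268 (X = (1*(7 - 3))*567 = (1*4)*567 = 4*567 = 2268)
1/X = 1/2268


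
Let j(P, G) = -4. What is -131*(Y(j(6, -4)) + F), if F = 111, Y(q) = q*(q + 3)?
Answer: -15065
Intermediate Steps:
Y(q) = q*(3 + q)
-131*(Y(j(6, -4)) + F) = -131*(-4*(3 - 4) + 111) = -131*(-4*(-1) + 111) = -131*(4 + 111) = -131*115 = -15065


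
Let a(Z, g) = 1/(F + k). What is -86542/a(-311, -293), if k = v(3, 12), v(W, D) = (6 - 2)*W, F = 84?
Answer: -8308032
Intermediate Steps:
v(W, D) = 4*W
k = 12 (k = 4*3 = 12)
a(Z, g) = 1/96 (a(Z, g) = 1/(84 + 12) = 1/96)
-86542/a(-311, -293) = -86542/1/96 = -86542*96 = -8308032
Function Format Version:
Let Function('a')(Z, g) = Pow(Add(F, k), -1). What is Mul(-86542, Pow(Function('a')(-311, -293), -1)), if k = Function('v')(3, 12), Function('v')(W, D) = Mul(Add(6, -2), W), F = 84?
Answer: -8308032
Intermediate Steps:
Function('v')(W, D) = Mul(4, W)
k = 12 (k = Mul(4, 3) = 12)
Function('a')(Z, g) = Rational(1, 96) (Function('a')(Z, g) = Pow(Add(84, 12), -1) = Pow(96, -1) = Rational(1, 96))
Mul(-86542, Pow(Function('a')(-311, -293), -1)) = Mul(-86542, Pow(Rational(1, 96), -1)) = Mul(-86542, 96) = -8308032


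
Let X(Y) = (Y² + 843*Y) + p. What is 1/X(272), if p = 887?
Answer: 1/304167 ≈ 3.2877e-6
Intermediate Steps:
X(Y) = 887 + Y² + 843*Y (X(Y) = (Y² + 843*Y) + 887 = 887 + Y² + 843*Y)
1/X(272) = 1/(887 + 272² + 843*272) = 1/(887 + 73984 + 229296) = 1/304167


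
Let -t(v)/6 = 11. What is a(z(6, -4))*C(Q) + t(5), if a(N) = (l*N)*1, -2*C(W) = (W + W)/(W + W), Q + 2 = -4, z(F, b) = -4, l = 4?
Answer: -58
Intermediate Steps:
Q = -6 (Q = -2 - 4 = -6)
t(v) = -66 (t(v) = -6*11 = -66)
C(W) = -½ (C(W) = -(W + W)/(2*(W + W)) = -2*W/(2*(2*W)) = -2*W*1/(2*W)/2 = -½*1 = -½)
a(N) = 4*N (a(N) = (4*N)*1 = 4*N)
a(z(6, -4))*C(Q) + t(5) = (4*(-4))*(-½) - 66 = -16*(-½) - 66 = 8 - 66 = -58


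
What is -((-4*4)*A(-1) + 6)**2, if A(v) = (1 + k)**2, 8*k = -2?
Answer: -9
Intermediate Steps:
k = -1/4 (k = (1/8)*(-2) = -1/4 ≈ -0.25000)
A(v) = 9/16 (A(v) = (1 - 1/4)**2 = (3/4)**2 = 9/16)
-((-4*4)*A(-1) + 6)**2 = -(-4*4*(9/16) + 6)**2 = -(-16*9/16 + 6)**2 = -(-9 + 6)**2 = -1*(-3)**2 = -1*9 = -9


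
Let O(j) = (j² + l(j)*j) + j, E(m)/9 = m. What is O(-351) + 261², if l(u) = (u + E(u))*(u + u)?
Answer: -864680049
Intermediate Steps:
E(m) = 9*m
l(u) = 20*u² (l(u) = (u + 9*u)*(u + u) = (10*u)*(2*u) = 20*u²)
O(j) = j + j² + 20*j³ (O(j) = (j² + (20*j²)*j) + j = (j² + 20*j³) + j = j + j² + 20*j³)
O(-351) + 261² = -351*(1 - 351 + 20*(-351)²) + 261² = -351*(1 - 351 + 20*123201) + 68121 = -351*(1 - 351 + 2464020) + 68121 = -351*2463670 + 68121 = -864748170 + 68121 = -864680049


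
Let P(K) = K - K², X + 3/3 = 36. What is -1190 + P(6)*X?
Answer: -2240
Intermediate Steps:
X = 35 (X = -1 + 36 = 35)
-1190 + P(6)*X = -1190 + (6*(1 - 1*6))*35 = -1190 + (6*(1 - 6))*35 = -1190 + (6*(-5))*35 = -1190 - 30*35 = -1190 - 1050 = -2240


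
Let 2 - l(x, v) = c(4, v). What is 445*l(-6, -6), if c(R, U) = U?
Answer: 3560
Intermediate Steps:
l(x, v) = 2 - v
445*l(-6, -6) = 445*(2 - 1*(-6)) = 445*(2 + 6) = 445*8 = 3560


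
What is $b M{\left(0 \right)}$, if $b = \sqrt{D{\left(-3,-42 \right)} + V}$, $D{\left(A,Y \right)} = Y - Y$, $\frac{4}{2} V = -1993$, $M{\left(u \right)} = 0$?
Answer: $0$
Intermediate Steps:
$V = - \frac{1993}{2}$ ($V = \frac{1}{2} \left(-1993\right) = - \frac{1993}{2} \approx -996.5$)
$D{\left(A,Y \right)} = 0$
$b = \frac{i \sqrt{3986}}{2}$ ($b = \sqrt{0 - \frac{1993}{2}} = \sqrt{- \frac{1993}{2}} = \frac{i \sqrt{3986}}{2} \approx 31.567 i$)
$b M{\left(0 \right)} = \frac{i \sqrt{3986}}{2} \cdot 0 = 0$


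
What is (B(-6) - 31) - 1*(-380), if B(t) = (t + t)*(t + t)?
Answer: 493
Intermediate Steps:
B(t) = 4*t² (B(t) = (2*t)*(2*t) = 4*t²)
(B(-6) - 31) - 1*(-380) = (4*(-6)² - 31) - 1*(-380) = (4*36 - 31) + 380 = (144 - 31) + 380 = 113 + 380 = 493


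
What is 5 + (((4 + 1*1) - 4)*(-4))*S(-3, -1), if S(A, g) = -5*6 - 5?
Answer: 145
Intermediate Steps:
S(A, g) = -35 (S(A, g) = -30 - 5 = -35)
5 + (((4 + 1*1) - 4)*(-4))*S(-3, -1) = 5 + (((4 + 1*1) - 4)*(-4))*(-35) = 5 + (((4 + 1) - 4)*(-4))*(-35) = 5 + ((5 - 4)*(-4))*(-35) = 5 + (1*(-4))*(-35) = 5 - 4*(-35) = 5 + 140 = 145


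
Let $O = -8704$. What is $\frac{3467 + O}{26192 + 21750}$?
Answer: $- \frac{5237}{47942} \approx -0.10924$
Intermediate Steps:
$\frac{3467 + O}{26192 + 21750} = \frac{3467 - 8704}{26192 + 21750} = - \frac{5237}{47942}$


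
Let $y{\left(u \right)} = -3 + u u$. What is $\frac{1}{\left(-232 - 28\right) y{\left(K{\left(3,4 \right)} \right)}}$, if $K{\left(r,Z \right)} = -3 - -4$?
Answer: $\frac{1}{520} \approx 0.0019231$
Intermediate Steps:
$K{\left(r,Z \right)} = 1$ ($K{\left(r,Z \right)} = -3 + 4 = 1$)
$y{\left(u \right)} = -3 + u^{2}$
$\frac{1}{\left(-232 - 28\right) y{\left(K{\left(3,4 \right)} \right)}} = \frac{1}{\left(-232 - 28\right) \left(-3 + 1^{2}\right)} = \frac{1}{\left(-260\right) \left(-3 + 1\right)} = \frac{1}{\left(-260\right) \left(-2\right)} = \frac{1}{520}$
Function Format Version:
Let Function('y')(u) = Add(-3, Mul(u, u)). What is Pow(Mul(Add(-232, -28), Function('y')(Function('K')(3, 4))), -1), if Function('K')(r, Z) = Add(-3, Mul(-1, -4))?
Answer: Rational(1, 520) ≈ 0.0019231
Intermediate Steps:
Function('K')(r, Z) = 1 (Function('K')(r, Z) = Add(-3, 4) = 1)
Function('y')(u) = Add(-3, Pow(u, 2))
Pow(Mul(Add(-232, -28), Function('y')(Function('K')(3, 4))), -1) = Pow(Mul(Add(-232, -28), Add(-3, Pow(1, 2))), -1) = Pow(Mul(-260, Add(-3, 1)), -1) = Pow(Mul(-260, -2), -1) = Pow(520, -1) = Rational(1, 520)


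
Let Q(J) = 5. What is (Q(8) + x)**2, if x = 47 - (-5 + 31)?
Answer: 676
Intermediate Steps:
x = 21 (x = 47 - 1*26 = 47 - 26 = 21)
(Q(8) + x)**2 = (5 + 21)**2 = 26**2 = 676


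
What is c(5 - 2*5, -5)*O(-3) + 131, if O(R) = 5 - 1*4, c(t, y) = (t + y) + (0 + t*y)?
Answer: 146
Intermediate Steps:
c(t, y) = t + y + t*y (c(t, y) = (t + y) + t*y = t + y + t*y)
O(R) = 1 (O(R) = 5 - 4 = 1)
c(5 - 2*5, -5)*O(-3) + 131 = ((5 - 2*5) - 5 + (5 - 2*5)*(-5))*1 + 131 = ((5 - 10) - 5 + (5 - 10)*(-5))*1 + 131 = (-5 - 5 - 5*(-5))*1 + 131 = (-5 - 5 + 25)*1 + 131 = 15*1 + 131 = 15 + 131 = 146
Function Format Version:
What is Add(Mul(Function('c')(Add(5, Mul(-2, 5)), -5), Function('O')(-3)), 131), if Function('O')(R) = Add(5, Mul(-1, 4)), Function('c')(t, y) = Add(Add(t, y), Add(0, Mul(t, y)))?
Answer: 146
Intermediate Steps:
Function('c')(t, y) = Add(t, y, Mul(t, y)) (Function('c')(t, y) = Add(Add(t, y), Mul(t, y)) = Add(t, y, Mul(t, y)))
Function('O')(R) = 1 (Function('O')(R) = Add(5, -4) = 1)
Add(Mul(Function('c')(Add(5, Mul(-2, 5)), -5), Function('O')(-3)), 131) = Add(Mul(Add(Add(5, Mul(-2, 5)), -5, Mul(Add(5, Mul(-2, 5)), -5)), 1), 131) = Add(Mul(Add(Add(5, -10), -5, Mul(Add(5, -10), -5)), 1), 131) = Add(Mul(Add(-5, -5, Mul(-5, -5)), 1), 131) = Add(Mul(Add(-5, -5, 25), 1), 131) = Add(Mul(15, 1), 131) = Add(15, 131) = 146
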